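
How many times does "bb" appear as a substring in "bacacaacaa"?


Searching for "bb" in "bacacaacaa"
Scanning each position:
  Position 0: "ba" => no
  Position 1: "ac" => no
  Position 2: "ca" => no
  Position 3: "ac" => no
  Position 4: "ca" => no
  Position 5: "aa" => no
  Position 6: "ac" => no
  Position 7: "ca" => no
  Position 8: "aa" => no
Total occurrences: 0

0


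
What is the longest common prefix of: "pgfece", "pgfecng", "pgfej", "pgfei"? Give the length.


Words: pgfece, pgfecng, pgfej, pgfei
  Position 0: all 'p' => match
  Position 1: all 'g' => match
  Position 2: all 'f' => match
  Position 3: all 'e' => match
  Position 4: ('c', 'c', 'j', 'i') => mismatch, stop
LCP = "pgfe" (length 4)

4


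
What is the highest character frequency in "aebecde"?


Input: aebecde
Character counts:
  'a': 1
  'b': 1
  'c': 1
  'd': 1
  'e': 3
Maximum frequency: 3

3


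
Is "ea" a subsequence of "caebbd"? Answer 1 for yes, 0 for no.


Check if "ea" is a subsequence of "caebbd"
Greedy scan:
  Position 0 ('c'): no match needed
  Position 1 ('a'): no match needed
  Position 2 ('e'): matches sub[0] = 'e'
  Position 3 ('b'): no match needed
  Position 4 ('b'): no match needed
  Position 5 ('d'): no match needed
Only matched 1/2 characters => not a subsequence

0


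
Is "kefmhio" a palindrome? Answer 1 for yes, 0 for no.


Input: kefmhio
Reversed: oihmfek
  Compare pos 0 ('k') with pos 6 ('o'): MISMATCH
  Compare pos 1 ('e') with pos 5 ('i'): MISMATCH
  Compare pos 2 ('f') with pos 4 ('h'): MISMATCH
Result: not a palindrome

0


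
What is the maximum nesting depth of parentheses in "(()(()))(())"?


Input: "(()(()))(())"
Tracking depth:
  Position 0 '(': depth becomes 1
  Position 1 '(': depth becomes 2
  Position 2 ')': depth becomes 1
  Position 3 '(': depth becomes 2
  Position 4 '(': depth becomes 3
  Position 5 ')': depth becomes 2
  Position 6 ')': depth becomes 1
  Position 7 ')': depth becomes 0
  Position 8 '(': depth becomes 1
  Position 9 '(': depth becomes 2
  Position 10 ')': depth becomes 1
  Position 11 ')': depth becomes 0
Maximum depth reached: 3

3


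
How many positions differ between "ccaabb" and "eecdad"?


Comparing "ccaabb" and "eecdad" position by position:
  Position 0: 'c' vs 'e' => DIFFER
  Position 1: 'c' vs 'e' => DIFFER
  Position 2: 'a' vs 'c' => DIFFER
  Position 3: 'a' vs 'd' => DIFFER
  Position 4: 'b' vs 'a' => DIFFER
  Position 5: 'b' vs 'd' => DIFFER
Positions that differ: 6

6


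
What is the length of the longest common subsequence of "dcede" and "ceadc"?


LCS of "dcede" and "ceadc"
DP table:
           c    e    a    d    c
      0    0    0    0    0    0
  d   0    0    0    0    1    1
  c   0    1    1    1    1    2
  e   0    1    2    2    2    2
  d   0    1    2    2    3    3
  e   0    1    2    2    3    3
LCS length = dp[5][5] = 3

3


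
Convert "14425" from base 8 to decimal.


Input: "14425" in base 8
Positional expansion:
  Digit '1' (value 1) x 8^4 = 4096
  Digit '4' (value 4) x 8^3 = 2048
  Digit '4' (value 4) x 8^2 = 256
  Digit '2' (value 2) x 8^1 = 16
  Digit '5' (value 5) x 8^0 = 5
Sum = 6421

6421


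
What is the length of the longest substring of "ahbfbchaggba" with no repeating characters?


Input: "ahbfbchaggba"
Sliding window (track last position of each char):
  Position 0 ('a'): window [0,0] length 1 -- new best
  Position 1 ('h'): window [0,1] length 2 -- new best
  Position 2 ('b'): window [0,2] length 3 -- new best
  Position 3 ('f'): window [0,3] length 4 -- new best
  Position 4 ('b'): repeat (last at 2), move window start to 3
  Position 4 ('b'): window [3,4] length 2
  Position 5 ('c'): window [3,5] length 3
  Position 6 ('h'): window [3,6] length 4
  Position 7 ('a'): window [3,7] length 5 -- new best
  Position 8 ('g'): window [3,8] length 6 -- new best
  Position 9 ('g'): repeat (last at 8), move window start to 9
  Position 9 ('g'): window [9,9] length 1
  Position 10 ('b'): window [9,10] length 2
  Position 11 ('a'): window [9,11] length 3
Longest substring with no repeats: "fbchag" with length 6

6


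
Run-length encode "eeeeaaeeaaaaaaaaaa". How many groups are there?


Input: eeeeaaeeaaaaaaaaaa
Scanning for consecutive runs:
  Group 1: 'e' x 4 (positions 0-3)
  Group 2: 'a' x 2 (positions 4-5)
  Group 3: 'e' x 2 (positions 6-7)
  Group 4: 'a' x 10 (positions 8-17)
Total groups: 4

4


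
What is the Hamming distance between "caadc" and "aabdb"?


Comparing "caadc" and "aabdb" position by position:
  Position 0: 'c' vs 'a' => differ
  Position 1: 'a' vs 'a' => same
  Position 2: 'a' vs 'b' => differ
  Position 3: 'd' vs 'd' => same
  Position 4: 'c' vs 'b' => differ
Total differences (Hamming distance): 3

3


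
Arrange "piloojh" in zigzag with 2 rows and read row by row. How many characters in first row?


Zigzag "piloojh" into 2 rows:
Placing characters:
  'p' => row 0
  'i' => row 1
  'l' => row 0
  'o' => row 1
  'o' => row 0
  'j' => row 1
  'h' => row 0
Rows:
  Row 0: "ploh"
  Row 1: "ioj"
First row length: 4

4


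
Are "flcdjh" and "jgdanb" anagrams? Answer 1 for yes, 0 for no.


Strings: "flcdjh", "jgdanb"
Sorted first:  cdfhjl
Sorted second: abdgjn
Differ at position 0: 'c' vs 'a' => not anagrams

0


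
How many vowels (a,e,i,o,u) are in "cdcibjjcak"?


Input: cdcibjjcak
Checking each character:
  'c' at position 0: consonant
  'd' at position 1: consonant
  'c' at position 2: consonant
  'i' at position 3: vowel (running total: 1)
  'b' at position 4: consonant
  'j' at position 5: consonant
  'j' at position 6: consonant
  'c' at position 7: consonant
  'a' at position 8: vowel (running total: 2)
  'k' at position 9: consonant
Total vowels: 2

2


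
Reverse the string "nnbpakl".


Input: nnbpakl
Reading characters right to left:
  Position 6: 'l'
  Position 5: 'k'
  Position 4: 'a'
  Position 3: 'p'
  Position 2: 'b'
  Position 1: 'n'
  Position 0: 'n'
Reversed: lkapbnn

lkapbnn


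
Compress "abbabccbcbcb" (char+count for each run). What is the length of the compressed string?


Input: abbabccbcbcb
Runs:
  'a' x 1 => "a1"
  'b' x 2 => "b2"
  'a' x 1 => "a1"
  'b' x 1 => "b1"
  'c' x 2 => "c2"
  'b' x 1 => "b1"
  'c' x 1 => "c1"
  'b' x 1 => "b1"
  'c' x 1 => "c1"
  'b' x 1 => "b1"
Compressed: "a1b2a1b1c2b1c1b1c1b1"
Compressed length: 20

20


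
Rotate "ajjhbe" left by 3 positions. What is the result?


Input: "ajjhbe", rotate left by 3
First 3 characters: "ajj"
Remaining characters: "hbe"
Concatenate remaining + first: "hbe" + "ajj" = "hbeajj"

hbeajj


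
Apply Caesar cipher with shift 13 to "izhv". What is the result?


Caesar cipher: shift "izhv" by 13
  'i' (pos 8) + 13 = pos 21 = 'v'
  'z' (pos 25) + 13 = pos 12 = 'm'
  'h' (pos 7) + 13 = pos 20 = 'u'
  'v' (pos 21) + 13 = pos 8 = 'i'
Result: vmui

vmui


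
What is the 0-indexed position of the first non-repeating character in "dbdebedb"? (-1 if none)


Input: dbdebedb
Character frequencies:
  'b': 3
  'd': 3
  'e': 2
Scanning left to right for freq == 1:
  Position 0 ('d'): freq=3, skip
  Position 1 ('b'): freq=3, skip
  Position 2 ('d'): freq=3, skip
  Position 3 ('e'): freq=2, skip
  Position 4 ('b'): freq=3, skip
  Position 5 ('e'): freq=2, skip
  Position 6 ('d'): freq=3, skip
  Position 7 ('b'): freq=3, skip
  No unique character found => answer = -1

-1


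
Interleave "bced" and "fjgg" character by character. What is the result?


Interleaving "bced" and "fjgg":
  Position 0: 'b' from first, 'f' from second => "bf"
  Position 1: 'c' from first, 'j' from second => "cj"
  Position 2: 'e' from first, 'g' from second => "eg"
  Position 3: 'd' from first, 'g' from second => "dg"
Result: bfcjegdg

bfcjegdg


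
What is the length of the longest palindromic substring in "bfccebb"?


Input: "bfccebb"
Checking substrings for palindromes:
  [2:4] "cc" (len 2) => palindrome
  [5:7] "bb" (len 2) => palindrome
Longest palindromic substring: "cc" with length 2

2


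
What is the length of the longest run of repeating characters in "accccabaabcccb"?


Input: "accccabaabcccb"
Scanning for longest run:
  Position 1 ('c'): new char, reset run to 1
  Position 2 ('c'): continues run of 'c', length=2
  Position 3 ('c'): continues run of 'c', length=3
  Position 4 ('c'): continues run of 'c', length=4
  Position 5 ('a'): new char, reset run to 1
  Position 6 ('b'): new char, reset run to 1
  Position 7 ('a'): new char, reset run to 1
  Position 8 ('a'): continues run of 'a', length=2
  Position 9 ('b'): new char, reset run to 1
  Position 10 ('c'): new char, reset run to 1
  Position 11 ('c'): continues run of 'c', length=2
  Position 12 ('c'): continues run of 'c', length=3
  Position 13 ('b'): new char, reset run to 1
Longest run: 'c' with length 4

4


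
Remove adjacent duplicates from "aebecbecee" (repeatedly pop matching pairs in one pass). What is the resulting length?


Input: aebecbecee
Stack-based adjacent duplicate removal:
  Read 'a': push. Stack: a
  Read 'e': push. Stack: ae
  Read 'b': push. Stack: aeb
  Read 'e': push. Stack: aebe
  Read 'c': push. Stack: aebec
  Read 'b': push. Stack: aebecb
  Read 'e': push. Stack: aebecbe
  Read 'c': push. Stack: aebecbec
  Read 'e': push. Stack: aebecbece
  Read 'e': matches stack top 'e' => pop. Stack: aebecbec
Final stack: "aebecbec" (length 8)

8


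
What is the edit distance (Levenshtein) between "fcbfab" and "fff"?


Computing edit distance: "fcbfab" -> "fff"
DP table:
           f    f    f
      0    1    2    3
  f   1    0    1    2
  c   2    1    1    2
  b   3    2    2    2
  f   4    3    2    2
  a   5    4    3    3
  b   6    5    4    4
Edit distance = dp[6][3] = 4

4


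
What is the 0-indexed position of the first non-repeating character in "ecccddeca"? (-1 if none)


Input: ecccddeca
Character frequencies:
  'a': 1
  'c': 4
  'd': 2
  'e': 2
Scanning left to right for freq == 1:
  Position 0 ('e'): freq=2, skip
  Position 1 ('c'): freq=4, skip
  Position 2 ('c'): freq=4, skip
  Position 3 ('c'): freq=4, skip
  Position 4 ('d'): freq=2, skip
  Position 5 ('d'): freq=2, skip
  Position 6 ('e'): freq=2, skip
  Position 7 ('c'): freq=4, skip
  Position 8 ('a'): unique! => answer = 8

8


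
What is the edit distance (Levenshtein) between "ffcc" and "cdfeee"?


Computing edit distance: "ffcc" -> "cdfeee"
DP table:
           c    d    f    e    e    e
      0    1    2    3    4    5    6
  f   1    1    2    2    3    4    5
  f   2    2    2    2    3    4    5
  c   3    2    3    3    3    4    5
  c   4    3    3    4    4    4    5
Edit distance = dp[4][6] = 5

5


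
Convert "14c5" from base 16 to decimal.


Input: "14c5" in base 16
Positional expansion:
  Digit '1' (value 1) x 16^3 = 4096
  Digit '4' (value 4) x 16^2 = 1024
  Digit 'c' (value 12) x 16^1 = 192
  Digit '5' (value 5) x 16^0 = 5
Sum = 5317

5317


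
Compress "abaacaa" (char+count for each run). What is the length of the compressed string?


Input: abaacaa
Runs:
  'a' x 1 => "a1"
  'b' x 1 => "b1"
  'a' x 2 => "a2"
  'c' x 1 => "c1"
  'a' x 2 => "a2"
Compressed: "a1b1a2c1a2"
Compressed length: 10

10


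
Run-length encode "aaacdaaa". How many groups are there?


Input: aaacdaaa
Scanning for consecutive runs:
  Group 1: 'a' x 3 (positions 0-2)
  Group 2: 'c' x 1 (positions 3-3)
  Group 3: 'd' x 1 (positions 4-4)
  Group 4: 'a' x 3 (positions 5-7)
Total groups: 4

4


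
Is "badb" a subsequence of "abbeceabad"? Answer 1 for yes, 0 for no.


Check if "badb" is a subsequence of "abbeceabad"
Greedy scan:
  Position 0 ('a'): no match needed
  Position 1 ('b'): matches sub[0] = 'b'
  Position 2 ('b'): no match needed
  Position 3 ('e'): no match needed
  Position 4 ('c'): no match needed
  Position 5 ('e'): no match needed
  Position 6 ('a'): matches sub[1] = 'a'
  Position 7 ('b'): no match needed
  Position 8 ('a'): no match needed
  Position 9 ('d'): matches sub[2] = 'd'
Only matched 3/4 characters => not a subsequence

0


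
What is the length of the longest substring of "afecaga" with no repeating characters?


Input: "afecaga"
Sliding window (track last position of each char):
  Position 0 ('a'): window [0,0] length 1 -- new best
  Position 1 ('f'): window [0,1] length 2 -- new best
  Position 2 ('e'): window [0,2] length 3 -- new best
  Position 3 ('c'): window [0,3] length 4 -- new best
  Position 4 ('a'): repeat (last at 0), move window start to 1
  Position 4 ('a'): window [1,4] length 4
  Position 5 ('g'): window [1,5] length 5 -- new best
  Position 6 ('a'): repeat (last at 4), move window start to 5
  Position 6 ('a'): window [5,6] length 2
Longest substring with no repeats: "fecag" with length 5

5


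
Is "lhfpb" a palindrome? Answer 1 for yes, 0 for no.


Input: lhfpb
Reversed: bpfhl
  Compare pos 0 ('l') with pos 4 ('b'): MISMATCH
  Compare pos 1 ('h') with pos 3 ('p'): MISMATCH
Result: not a palindrome

0


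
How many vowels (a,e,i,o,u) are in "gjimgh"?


Input: gjimgh
Checking each character:
  'g' at position 0: consonant
  'j' at position 1: consonant
  'i' at position 2: vowel (running total: 1)
  'm' at position 3: consonant
  'g' at position 4: consonant
  'h' at position 5: consonant
Total vowels: 1

1


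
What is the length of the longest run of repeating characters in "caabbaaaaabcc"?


Input: "caabbaaaaabcc"
Scanning for longest run:
  Position 1 ('a'): new char, reset run to 1
  Position 2 ('a'): continues run of 'a', length=2
  Position 3 ('b'): new char, reset run to 1
  Position 4 ('b'): continues run of 'b', length=2
  Position 5 ('a'): new char, reset run to 1
  Position 6 ('a'): continues run of 'a', length=2
  Position 7 ('a'): continues run of 'a', length=3
  Position 8 ('a'): continues run of 'a', length=4
  Position 9 ('a'): continues run of 'a', length=5
  Position 10 ('b'): new char, reset run to 1
  Position 11 ('c'): new char, reset run to 1
  Position 12 ('c'): continues run of 'c', length=2
Longest run: 'a' with length 5

5


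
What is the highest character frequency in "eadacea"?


Input: eadacea
Character counts:
  'a': 3
  'c': 1
  'd': 1
  'e': 2
Maximum frequency: 3

3


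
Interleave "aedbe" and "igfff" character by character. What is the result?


Interleaving "aedbe" and "igfff":
  Position 0: 'a' from first, 'i' from second => "ai"
  Position 1: 'e' from first, 'g' from second => "eg"
  Position 2: 'd' from first, 'f' from second => "df"
  Position 3: 'b' from first, 'f' from second => "bf"
  Position 4: 'e' from first, 'f' from second => "ef"
Result: aiegdfbfef

aiegdfbfef


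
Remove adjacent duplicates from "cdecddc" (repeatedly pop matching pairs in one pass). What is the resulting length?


Input: cdecddc
Stack-based adjacent duplicate removal:
  Read 'c': push. Stack: c
  Read 'd': push. Stack: cd
  Read 'e': push. Stack: cde
  Read 'c': push. Stack: cdec
  Read 'd': push. Stack: cdecd
  Read 'd': matches stack top 'd' => pop. Stack: cdec
  Read 'c': matches stack top 'c' => pop. Stack: cde
Final stack: "cde" (length 3)

3


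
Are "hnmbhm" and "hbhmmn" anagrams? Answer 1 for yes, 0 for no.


Strings: "hnmbhm", "hbhmmn"
Sorted first:  bhhmmn
Sorted second: bhhmmn
Sorted forms match => anagrams

1


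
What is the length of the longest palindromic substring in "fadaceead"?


Input: "fadaceead"
Checking substrings for palindromes:
  [1:4] "ada" (len 3) => palindrome
  [5:7] "ee" (len 2) => palindrome
Longest palindromic substring: "ada" with length 3

3


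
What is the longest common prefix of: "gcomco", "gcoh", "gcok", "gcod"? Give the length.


Words: gcomco, gcoh, gcok, gcod
  Position 0: all 'g' => match
  Position 1: all 'c' => match
  Position 2: all 'o' => match
  Position 3: ('m', 'h', 'k', 'd') => mismatch, stop
LCP = "gco" (length 3)

3


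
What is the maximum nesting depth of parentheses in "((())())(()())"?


Input: "((())())(()())"
Tracking depth:
  Position 0 '(': depth becomes 1
  Position 1 '(': depth becomes 2
  Position 2 '(': depth becomes 3
  Position 3 ')': depth becomes 2
  Position 4 ')': depth becomes 1
  Position 5 '(': depth becomes 2
  Position 6 ')': depth becomes 1
  Position 7 ')': depth becomes 0
  Position 8 '(': depth becomes 1
  Position 9 '(': depth becomes 2
  Position 10 ')': depth becomes 1
  Position 11 '(': depth becomes 2
  Position 12 ')': depth becomes 1
  Position 13 ')': depth becomes 0
Maximum depth reached: 3

3


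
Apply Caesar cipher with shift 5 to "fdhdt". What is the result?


Caesar cipher: shift "fdhdt" by 5
  'f' (pos 5) + 5 = pos 10 = 'k'
  'd' (pos 3) + 5 = pos 8 = 'i'
  'h' (pos 7) + 5 = pos 12 = 'm'
  'd' (pos 3) + 5 = pos 8 = 'i'
  't' (pos 19) + 5 = pos 24 = 'y'
Result: kimiy

kimiy


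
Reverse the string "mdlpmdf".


Input: mdlpmdf
Reading characters right to left:
  Position 6: 'f'
  Position 5: 'd'
  Position 4: 'm'
  Position 3: 'p'
  Position 2: 'l'
  Position 1: 'd'
  Position 0: 'm'
Reversed: fdmpldm

fdmpldm


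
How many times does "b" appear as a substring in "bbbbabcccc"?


Searching for "b" in "bbbbabcccc"
Scanning each position:
  Position 0: "b" => MATCH
  Position 1: "b" => MATCH
  Position 2: "b" => MATCH
  Position 3: "b" => MATCH
  Position 4: "a" => no
  Position 5: "b" => MATCH
  Position 6: "c" => no
  Position 7: "c" => no
  Position 8: "c" => no
  Position 9: "c" => no
Total occurrences: 5

5


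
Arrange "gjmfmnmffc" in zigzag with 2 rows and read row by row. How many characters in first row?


Zigzag "gjmfmnmffc" into 2 rows:
Placing characters:
  'g' => row 0
  'j' => row 1
  'm' => row 0
  'f' => row 1
  'm' => row 0
  'n' => row 1
  'm' => row 0
  'f' => row 1
  'f' => row 0
  'c' => row 1
Rows:
  Row 0: "gmmmf"
  Row 1: "jfnfc"
First row length: 5

5


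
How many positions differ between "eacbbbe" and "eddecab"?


Comparing "eacbbbe" and "eddecab" position by position:
  Position 0: 'e' vs 'e' => same
  Position 1: 'a' vs 'd' => DIFFER
  Position 2: 'c' vs 'd' => DIFFER
  Position 3: 'b' vs 'e' => DIFFER
  Position 4: 'b' vs 'c' => DIFFER
  Position 5: 'b' vs 'a' => DIFFER
  Position 6: 'e' vs 'b' => DIFFER
Positions that differ: 6

6


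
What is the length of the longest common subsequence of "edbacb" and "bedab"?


LCS of "edbacb" and "bedab"
DP table:
           b    e    d    a    b
      0    0    0    0    0    0
  e   0    0    1    1    1    1
  d   0    0    1    2    2    2
  b   0    1    1    2    2    3
  a   0    1    1    2    3    3
  c   0    1    1    2    3    3
  b   0    1    1    2    3    4
LCS length = dp[6][5] = 4

4


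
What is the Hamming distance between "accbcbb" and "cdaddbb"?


Comparing "accbcbb" and "cdaddbb" position by position:
  Position 0: 'a' vs 'c' => differ
  Position 1: 'c' vs 'd' => differ
  Position 2: 'c' vs 'a' => differ
  Position 3: 'b' vs 'd' => differ
  Position 4: 'c' vs 'd' => differ
  Position 5: 'b' vs 'b' => same
  Position 6: 'b' vs 'b' => same
Total differences (Hamming distance): 5

5


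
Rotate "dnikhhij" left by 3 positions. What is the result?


Input: "dnikhhij", rotate left by 3
First 3 characters: "dni"
Remaining characters: "khhij"
Concatenate remaining + first: "khhij" + "dni" = "khhijdni"

khhijdni


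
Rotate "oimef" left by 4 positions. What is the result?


Input: "oimef", rotate left by 4
First 4 characters: "oime"
Remaining characters: "f"
Concatenate remaining + first: "f" + "oime" = "foime"

foime


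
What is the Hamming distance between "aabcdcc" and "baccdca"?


Comparing "aabcdcc" and "baccdca" position by position:
  Position 0: 'a' vs 'b' => differ
  Position 1: 'a' vs 'a' => same
  Position 2: 'b' vs 'c' => differ
  Position 3: 'c' vs 'c' => same
  Position 4: 'd' vs 'd' => same
  Position 5: 'c' vs 'c' => same
  Position 6: 'c' vs 'a' => differ
Total differences (Hamming distance): 3

3


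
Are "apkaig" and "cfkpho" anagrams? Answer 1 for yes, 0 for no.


Strings: "apkaig", "cfkpho"
Sorted first:  aagikp
Sorted second: cfhkop
Differ at position 0: 'a' vs 'c' => not anagrams

0


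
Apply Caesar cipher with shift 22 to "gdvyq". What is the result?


Caesar cipher: shift "gdvyq" by 22
  'g' (pos 6) + 22 = pos 2 = 'c'
  'd' (pos 3) + 22 = pos 25 = 'z'
  'v' (pos 21) + 22 = pos 17 = 'r'
  'y' (pos 24) + 22 = pos 20 = 'u'
  'q' (pos 16) + 22 = pos 12 = 'm'
Result: czrum

czrum


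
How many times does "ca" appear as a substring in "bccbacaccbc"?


Searching for "ca" in "bccbacaccbc"
Scanning each position:
  Position 0: "bc" => no
  Position 1: "cc" => no
  Position 2: "cb" => no
  Position 3: "ba" => no
  Position 4: "ac" => no
  Position 5: "ca" => MATCH
  Position 6: "ac" => no
  Position 7: "cc" => no
  Position 8: "cb" => no
  Position 9: "bc" => no
Total occurrences: 1

1


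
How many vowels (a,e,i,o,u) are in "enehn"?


Input: enehn
Checking each character:
  'e' at position 0: vowel (running total: 1)
  'n' at position 1: consonant
  'e' at position 2: vowel (running total: 2)
  'h' at position 3: consonant
  'n' at position 4: consonant
Total vowels: 2

2


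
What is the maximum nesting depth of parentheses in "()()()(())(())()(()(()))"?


Input: "()()()(())(())()(()(()))"
Tracking depth:
  Position 0 '(': depth becomes 1
  Position 1 ')': depth becomes 0
  Position 2 '(': depth becomes 1
  Position 3 ')': depth becomes 0
  Position 4 '(': depth becomes 1
  Position 5 ')': depth becomes 0
  Position 6 '(': depth becomes 1
  Position 7 '(': depth becomes 2
  Position 8 ')': depth becomes 1
  Position 9 ')': depth becomes 0
  Position 10 '(': depth becomes 1
  Position 11 '(': depth becomes 2
  Position 12 ')': depth becomes 1
  Position 13 ')': depth becomes 0
  Position 14 '(': depth becomes 1
  Position 15 ')': depth becomes 0
  Position 16 '(': depth becomes 1
  Position 17 '(': depth becomes 2
  Position 18 ')': depth becomes 1
  Position 19 '(': depth becomes 2
  Position 20 '(': depth becomes 3
  Position 21 ')': depth becomes 2
  Position 22 ')': depth becomes 1
  Position 23 ')': depth becomes 0
Maximum depth reached: 3

3


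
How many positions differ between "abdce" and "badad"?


Comparing "abdce" and "badad" position by position:
  Position 0: 'a' vs 'b' => DIFFER
  Position 1: 'b' vs 'a' => DIFFER
  Position 2: 'd' vs 'd' => same
  Position 3: 'c' vs 'a' => DIFFER
  Position 4: 'e' vs 'd' => DIFFER
Positions that differ: 4

4


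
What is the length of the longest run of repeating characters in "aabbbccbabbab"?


Input: "aabbbccbabbab"
Scanning for longest run:
  Position 1 ('a'): continues run of 'a', length=2
  Position 2 ('b'): new char, reset run to 1
  Position 3 ('b'): continues run of 'b', length=2
  Position 4 ('b'): continues run of 'b', length=3
  Position 5 ('c'): new char, reset run to 1
  Position 6 ('c'): continues run of 'c', length=2
  Position 7 ('b'): new char, reset run to 1
  Position 8 ('a'): new char, reset run to 1
  Position 9 ('b'): new char, reset run to 1
  Position 10 ('b'): continues run of 'b', length=2
  Position 11 ('a'): new char, reset run to 1
  Position 12 ('b'): new char, reset run to 1
Longest run: 'b' with length 3

3


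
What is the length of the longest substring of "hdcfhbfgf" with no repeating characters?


Input: "hdcfhbfgf"
Sliding window (track last position of each char):
  Position 0 ('h'): window [0,0] length 1 -- new best
  Position 1 ('d'): window [0,1] length 2 -- new best
  Position 2 ('c'): window [0,2] length 3 -- new best
  Position 3 ('f'): window [0,3] length 4 -- new best
  Position 4 ('h'): repeat (last at 0), move window start to 1
  Position 4 ('h'): window [1,4] length 4
  Position 5 ('b'): window [1,5] length 5 -- new best
  Position 6 ('f'): repeat (last at 3), move window start to 4
  Position 6 ('f'): window [4,6] length 3
  Position 7 ('g'): window [4,7] length 4
  Position 8 ('f'): repeat (last at 6), move window start to 7
  Position 8 ('f'): window [7,8] length 2
Longest substring with no repeats: "dcfhb" with length 5

5


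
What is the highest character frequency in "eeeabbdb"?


Input: eeeabbdb
Character counts:
  'a': 1
  'b': 3
  'd': 1
  'e': 3
Maximum frequency: 3

3


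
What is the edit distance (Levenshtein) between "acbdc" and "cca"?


Computing edit distance: "acbdc" -> "cca"
DP table:
           c    c    a
      0    1    2    3
  a   1    1    2    2
  c   2    1    1    2
  b   3    2    2    2
  d   4    3    3    3
  c   5    4    3    4
Edit distance = dp[5][3] = 4

4


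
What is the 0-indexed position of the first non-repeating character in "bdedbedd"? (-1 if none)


Input: bdedbedd
Character frequencies:
  'b': 2
  'd': 4
  'e': 2
Scanning left to right for freq == 1:
  Position 0 ('b'): freq=2, skip
  Position 1 ('d'): freq=4, skip
  Position 2 ('e'): freq=2, skip
  Position 3 ('d'): freq=4, skip
  Position 4 ('b'): freq=2, skip
  Position 5 ('e'): freq=2, skip
  Position 6 ('d'): freq=4, skip
  Position 7 ('d'): freq=4, skip
  No unique character found => answer = -1

-1


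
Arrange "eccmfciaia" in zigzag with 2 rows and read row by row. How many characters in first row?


Zigzag "eccmfciaia" into 2 rows:
Placing characters:
  'e' => row 0
  'c' => row 1
  'c' => row 0
  'm' => row 1
  'f' => row 0
  'c' => row 1
  'i' => row 0
  'a' => row 1
  'i' => row 0
  'a' => row 1
Rows:
  Row 0: "ecfii"
  Row 1: "cmcaa"
First row length: 5

5


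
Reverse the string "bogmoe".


Input: bogmoe
Reading characters right to left:
  Position 5: 'e'
  Position 4: 'o'
  Position 3: 'm'
  Position 2: 'g'
  Position 1: 'o'
  Position 0: 'b'
Reversed: eomgob

eomgob


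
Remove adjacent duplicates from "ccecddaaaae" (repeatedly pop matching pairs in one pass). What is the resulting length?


Input: ccecddaaaae
Stack-based adjacent duplicate removal:
  Read 'c': push. Stack: c
  Read 'c': matches stack top 'c' => pop. Stack: (empty)
  Read 'e': push. Stack: e
  Read 'c': push. Stack: ec
  Read 'd': push. Stack: ecd
  Read 'd': matches stack top 'd' => pop. Stack: ec
  Read 'a': push. Stack: eca
  Read 'a': matches stack top 'a' => pop. Stack: ec
  Read 'a': push. Stack: eca
  Read 'a': matches stack top 'a' => pop. Stack: ec
  Read 'e': push. Stack: ece
Final stack: "ece" (length 3)

3


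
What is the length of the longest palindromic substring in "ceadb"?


Input: "ceadb"
Checking substrings for palindromes:
  No multi-char palindromic substrings found
Longest palindromic substring: "c" with length 1

1


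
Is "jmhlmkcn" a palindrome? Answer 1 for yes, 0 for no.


Input: jmhlmkcn
Reversed: nckmlhmj
  Compare pos 0 ('j') with pos 7 ('n'): MISMATCH
  Compare pos 1 ('m') with pos 6 ('c'): MISMATCH
  Compare pos 2 ('h') with pos 5 ('k'): MISMATCH
  Compare pos 3 ('l') with pos 4 ('m'): MISMATCH
Result: not a palindrome

0


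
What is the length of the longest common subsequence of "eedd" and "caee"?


LCS of "eedd" and "caee"
DP table:
           c    a    e    e
      0    0    0    0    0
  e   0    0    0    1    1
  e   0    0    0    1    2
  d   0    0    0    1    2
  d   0    0    0    1    2
LCS length = dp[4][4] = 2

2


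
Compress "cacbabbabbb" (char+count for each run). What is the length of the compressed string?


Input: cacbabbabbb
Runs:
  'c' x 1 => "c1"
  'a' x 1 => "a1"
  'c' x 1 => "c1"
  'b' x 1 => "b1"
  'a' x 1 => "a1"
  'b' x 2 => "b2"
  'a' x 1 => "a1"
  'b' x 3 => "b3"
Compressed: "c1a1c1b1a1b2a1b3"
Compressed length: 16

16


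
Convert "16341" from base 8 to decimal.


Input: "16341" in base 8
Positional expansion:
  Digit '1' (value 1) x 8^4 = 4096
  Digit '6' (value 6) x 8^3 = 3072
  Digit '3' (value 3) x 8^2 = 192
  Digit '4' (value 4) x 8^1 = 32
  Digit '1' (value 1) x 8^0 = 1
Sum = 7393

7393


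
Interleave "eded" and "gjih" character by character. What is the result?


Interleaving "eded" and "gjih":
  Position 0: 'e' from first, 'g' from second => "eg"
  Position 1: 'd' from first, 'j' from second => "dj"
  Position 2: 'e' from first, 'i' from second => "ei"
  Position 3: 'd' from first, 'h' from second => "dh"
Result: egdjeidh

egdjeidh


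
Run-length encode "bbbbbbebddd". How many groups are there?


Input: bbbbbbebddd
Scanning for consecutive runs:
  Group 1: 'b' x 6 (positions 0-5)
  Group 2: 'e' x 1 (positions 6-6)
  Group 3: 'b' x 1 (positions 7-7)
  Group 4: 'd' x 3 (positions 8-10)
Total groups: 4

4


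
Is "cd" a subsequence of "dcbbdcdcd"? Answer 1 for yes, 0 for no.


Check if "cd" is a subsequence of "dcbbdcdcd"
Greedy scan:
  Position 0 ('d'): no match needed
  Position 1 ('c'): matches sub[0] = 'c'
  Position 2 ('b'): no match needed
  Position 3 ('b'): no match needed
  Position 4 ('d'): matches sub[1] = 'd'
  Position 5 ('c'): no match needed
  Position 6 ('d'): no match needed
  Position 7 ('c'): no match needed
  Position 8 ('d'): no match needed
All 2 characters matched => is a subsequence

1


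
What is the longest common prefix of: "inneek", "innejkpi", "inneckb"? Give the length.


Words: inneek, innejkpi, inneckb
  Position 0: all 'i' => match
  Position 1: all 'n' => match
  Position 2: all 'n' => match
  Position 3: all 'e' => match
  Position 4: ('e', 'j', 'c') => mismatch, stop
LCP = "inne" (length 4)

4


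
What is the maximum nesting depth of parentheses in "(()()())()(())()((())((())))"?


Input: "(()()())()(())()((())((())))"
Tracking depth:
  Position 0 '(': depth becomes 1
  Position 1 '(': depth becomes 2
  Position 2 ')': depth becomes 1
  Position 3 '(': depth becomes 2
  Position 4 ')': depth becomes 1
  Position 5 '(': depth becomes 2
  Position 6 ')': depth becomes 1
  Position 7 ')': depth becomes 0
  Position 8 '(': depth becomes 1
  Position 9 ')': depth becomes 0
  Position 10 '(': depth becomes 1
  Position 11 '(': depth becomes 2
  Position 12 ')': depth becomes 1
  Position 13 ')': depth becomes 0
  Position 14 '(': depth becomes 1
  Position 15 ')': depth becomes 0
  Position 16 '(': depth becomes 1
  Position 17 '(': depth becomes 2
  Position 18 '(': depth becomes 3
  Position 19 ')': depth becomes 2
  Position 20 ')': depth becomes 1
  Position 21 '(': depth becomes 2
  Position 22 '(': depth becomes 3
  Position 23 '(': depth becomes 4
  Position 24 ')': depth becomes 3
  Position 25 ')': depth becomes 2
  Position 26 ')': depth becomes 1
  Position 27 ')': depth becomes 0
Maximum depth reached: 4

4


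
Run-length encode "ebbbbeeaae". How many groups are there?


Input: ebbbbeeaae
Scanning for consecutive runs:
  Group 1: 'e' x 1 (positions 0-0)
  Group 2: 'b' x 4 (positions 1-4)
  Group 3: 'e' x 2 (positions 5-6)
  Group 4: 'a' x 2 (positions 7-8)
  Group 5: 'e' x 1 (positions 9-9)
Total groups: 5

5


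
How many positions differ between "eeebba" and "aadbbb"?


Comparing "eeebba" and "aadbbb" position by position:
  Position 0: 'e' vs 'a' => DIFFER
  Position 1: 'e' vs 'a' => DIFFER
  Position 2: 'e' vs 'd' => DIFFER
  Position 3: 'b' vs 'b' => same
  Position 4: 'b' vs 'b' => same
  Position 5: 'a' vs 'b' => DIFFER
Positions that differ: 4

4


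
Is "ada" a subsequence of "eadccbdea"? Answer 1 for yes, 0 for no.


Check if "ada" is a subsequence of "eadccbdea"
Greedy scan:
  Position 0 ('e'): no match needed
  Position 1 ('a'): matches sub[0] = 'a'
  Position 2 ('d'): matches sub[1] = 'd'
  Position 3 ('c'): no match needed
  Position 4 ('c'): no match needed
  Position 5 ('b'): no match needed
  Position 6 ('d'): no match needed
  Position 7 ('e'): no match needed
  Position 8 ('a'): matches sub[2] = 'a'
All 3 characters matched => is a subsequence

1


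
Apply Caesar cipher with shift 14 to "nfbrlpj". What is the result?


Caesar cipher: shift "nfbrlpj" by 14
  'n' (pos 13) + 14 = pos 1 = 'b'
  'f' (pos 5) + 14 = pos 19 = 't'
  'b' (pos 1) + 14 = pos 15 = 'p'
  'r' (pos 17) + 14 = pos 5 = 'f'
  'l' (pos 11) + 14 = pos 25 = 'z'
  'p' (pos 15) + 14 = pos 3 = 'd'
  'j' (pos 9) + 14 = pos 23 = 'x'
Result: btpfzdx

btpfzdx


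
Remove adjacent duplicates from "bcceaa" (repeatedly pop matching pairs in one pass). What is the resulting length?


Input: bcceaa
Stack-based adjacent duplicate removal:
  Read 'b': push. Stack: b
  Read 'c': push. Stack: bc
  Read 'c': matches stack top 'c' => pop. Stack: b
  Read 'e': push. Stack: be
  Read 'a': push. Stack: bea
  Read 'a': matches stack top 'a' => pop. Stack: be
Final stack: "be" (length 2)

2


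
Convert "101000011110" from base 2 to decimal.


Input: "101000011110" in base 2
Positional expansion:
  Digit '1' (value 1) x 2^11 = 2048
  Digit '0' (value 0) x 2^10 = 0
  Digit '1' (value 1) x 2^9 = 512
  Digit '0' (value 0) x 2^8 = 0
  Digit '0' (value 0) x 2^7 = 0
  Digit '0' (value 0) x 2^6 = 0
  Digit '0' (value 0) x 2^5 = 0
  Digit '1' (value 1) x 2^4 = 16
  Digit '1' (value 1) x 2^3 = 8
  Digit '1' (value 1) x 2^2 = 4
  Digit '1' (value 1) x 2^1 = 2
  Digit '0' (value 0) x 2^0 = 0
Sum = 2590

2590


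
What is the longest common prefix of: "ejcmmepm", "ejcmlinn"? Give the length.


Words: ejcmmepm, ejcmlinn
  Position 0: all 'e' => match
  Position 1: all 'j' => match
  Position 2: all 'c' => match
  Position 3: all 'm' => match
  Position 4: ('m', 'l') => mismatch, stop
LCP = "ejcm" (length 4)

4


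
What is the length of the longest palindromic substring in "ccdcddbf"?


Input: "ccdcddbf"
Checking substrings for palindromes:
  [1:4] "cdc" (len 3) => palindrome
  [2:5] "dcd" (len 3) => palindrome
  [0:2] "cc" (len 2) => palindrome
  [4:6] "dd" (len 2) => palindrome
Longest palindromic substring: "cdc" with length 3

3


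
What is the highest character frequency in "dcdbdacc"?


Input: dcdbdacc
Character counts:
  'a': 1
  'b': 1
  'c': 3
  'd': 3
Maximum frequency: 3

3


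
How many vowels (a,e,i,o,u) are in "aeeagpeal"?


Input: aeeagpeal
Checking each character:
  'a' at position 0: vowel (running total: 1)
  'e' at position 1: vowel (running total: 2)
  'e' at position 2: vowel (running total: 3)
  'a' at position 3: vowel (running total: 4)
  'g' at position 4: consonant
  'p' at position 5: consonant
  'e' at position 6: vowel (running total: 5)
  'a' at position 7: vowel (running total: 6)
  'l' at position 8: consonant
Total vowels: 6

6


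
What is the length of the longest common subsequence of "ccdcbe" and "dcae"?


LCS of "ccdcbe" and "dcae"
DP table:
           d    c    a    e
      0    0    0    0    0
  c   0    0    1    1    1
  c   0    0    1    1    1
  d   0    1    1    1    1
  c   0    1    2    2    2
  b   0    1    2    2    2
  e   0    1    2    2    3
LCS length = dp[6][4] = 3

3


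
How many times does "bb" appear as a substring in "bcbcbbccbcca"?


Searching for "bb" in "bcbcbbccbcca"
Scanning each position:
  Position 0: "bc" => no
  Position 1: "cb" => no
  Position 2: "bc" => no
  Position 3: "cb" => no
  Position 4: "bb" => MATCH
  Position 5: "bc" => no
  Position 6: "cc" => no
  Position 7: "cb" => no
  Position 8: "bc" => no
  Position 9: "cc" => no
  Position 10: "ca" => no
Total occurrences: 1

1


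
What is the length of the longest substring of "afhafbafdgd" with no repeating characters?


Input: "afhafbafdgd"
Sliding window (track last position of each char):
  Position 0 ('a'): window [0,0] length 1 -- new best
  Position 1 ('f'): window [0,1] length 2 -- new best
  Position 2 ('h'): window [0,2] length 3 -- new best
  Position 3 ('a'): repeat (last at 0), move window start to 1
  Position 3 ('a'): window [1,3] length 3
  Position 4 ('f'): repeat (last at 1), move window start to 2
  Position 4 ('f'): window [2,4] length 3
  Position 5 ('b'): window [2,5] length 4 -- new best
  Position 6 ('a'): repeat (last at 3), move window start to 4
  Position 6 ('a'): window [4,6] length 3
  Position 7 ('f'): repeat (last at 4), move window start to 5
  Position 7 ('f'): window [5,7] length 3
  Position 8 ('d'): window [5,8] length 4
  Position 9 ('g'): window [5,9] length 5 -- new best
  Position 10 ('d'): repeat (last at 8), move window start to 9
  Position 10 ('d'): window [9,10] length 2
Longest substring with no repeats: "bafdg" with length 5

5


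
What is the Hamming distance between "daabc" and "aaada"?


Comparing "daabc" and "aaada" position by position:
  Position 0: 'd' vs 'a' => differ
  Position 1: 'a' vs 'a' => same
  Position 2: 'a' vs 'a' => same
  Position 3: 'b' vs 'd' => differ
  Position 4: 'c' vs 'a' => differ
Total differences (Hamming distance): 3

3


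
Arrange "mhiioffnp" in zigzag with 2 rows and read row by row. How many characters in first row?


Zigzag "mhiioffnp" into 2 rows:
Placing characters:
  'm' => row 0
  'h' => row 1
  'i' => row 0
  'i' => row 1
  'o' => row 0
  'f' => row 1
  'f' => row 0
  'n' => row 1
  'p' => row 0
Rows:
  Row 0: "miofp"
  Row 1: "hifn"
First row length: 5

5


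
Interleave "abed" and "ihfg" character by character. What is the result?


Interleaving "abed" and "ihfg":
  Position 0: 'a' from first, 'i' from second => "ai"
  Position 1: 'b' from first, 'h' from second => "bh"
  Position 2: 'e' from first, 'f' from second => "ef"
  Position 3: 'd' from first, 'g' from second => "dg"
Result: aibhefdg

aibhefdg


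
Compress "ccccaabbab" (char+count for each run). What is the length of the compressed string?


Input: ccccaabbab
Runs:
  'c' x 4 => "c4"
  'a' x 2 => "a2"
  'b' x 2 => "b2"
  'a' x 1 => "a1"
  'b' x 1 => "b1"
Compressed: "c4a2b2a1b1"
Compressed length: 10

10


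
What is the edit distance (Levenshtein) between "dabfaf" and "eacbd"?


Computing edit distance: "dabfaf" -> "eacbd"
DP table:
           e    a    c    b    d
      0    1    2    3    4    5
  d   1    1    2    3    4    4
  a   2    2    1    2    3    4
  b   3    3    2    2    2    3
  f   4    4    3    3    3    3
  a   5    5    4    4    4    4
  f   6    6    5    5    5    5
Edit distance = dp[6][5] = 5

5


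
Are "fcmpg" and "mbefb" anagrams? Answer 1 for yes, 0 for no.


Strings: "fcmpg", "mbefb"
Sorted first:  cfgmp
Sorted second: bbefm
Differ at position 0: 'c' vs 'b' => not anagrams

0


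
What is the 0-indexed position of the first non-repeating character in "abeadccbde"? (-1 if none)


Input: abeadccbde
Character frequencies:
  'a': 2
  'b': 2
  'c': 2
  'd': 2
  'e': 2
Scanning left to right for freq == 1:
  Position 0 ('a'): freq=2, skip
  Position 1 ('b'): freq=2, skip
  Position 2 ('e'): freq=2, skip
  Position 3 ('a'): freq=2, skip
  Position 4 ('d'): freq=2, skip
  Position 5 ('c'): freq=2, skip
  Position 6 ('c'): freq=2, skip
  Position 7 ('b'): freq=2, skip
  Position 8 ('d'): freq=2, skip
  Position 9 ('e'): freq=2, skip
  No unique character found => answer = -1

-1


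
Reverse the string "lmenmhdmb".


Input: lmenmhdmb
Reading characters right to left:
  Position 8: 'b'
  Position 7: 'm'
  Position 6: 'd'
  Position 5: 'h'
  Position 4: 'm'
  Position 3: 'n'
  Position 2: 'e'
  Position 1: 'm'
  Position 0: 'l'
Reversed: bmdhmneml

bmdhmneml


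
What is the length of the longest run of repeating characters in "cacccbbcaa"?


Input: "cacccbbcaa"
Scanning for longest run:
  Position 1 ('a'): new char, reset run to 1
  Position 2 ('c'): new char, reset run to 1
  Position 3 ('c'): continues run of 'c', length=2
  Position 4 ('c'): continues run of 'c', length=3
  Position 5 ('b'): new char, reset run to 1
  Position 6 ('b'): continues run of 'b', length=2
  Position 7 ('c'): new char, reset run to 1
  Position 8 ('a'): new char, reset run to 1
  Position 9 ('a'): continues run of 'a', length=2
Longest run: 'c' with length 3

3


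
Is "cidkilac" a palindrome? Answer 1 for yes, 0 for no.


Input: cidkilac
Reversed: calikdic
  Compare pos 0 ('c') with pos 7 ('c'): match
  Compare pos 1 ('i') with pos 6 ('a'): MISMATCH
  Compare pos 2 ('d') with pos 5 ('l'): MISMATCH
  Compare pos 3 ('k') with pos 4 ('i'): MISMATCH
Result: not a palindrome

0


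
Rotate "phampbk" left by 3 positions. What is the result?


Input: "phampbk", rotate left by 3
First 3 characters: "pha"
Remaining characters: "mpbk"
Concatenate remaining + first: "mpbk" + "pha" = "mpbkpha"

mpbkpha


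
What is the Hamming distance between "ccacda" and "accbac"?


Comparing "ccacda" and "accbac" position by position:
  Position 0: 'c' vs 'a' => differ
  Position 1: 'c' vs 'c' => same
  Position 2: 'a' vs 'c' => differ
  Position 3: 'c' vs 'b' => differ
  Position 4: 'd' vs 'a' => differ
  Position 5: 'a' vs 'c' => differ
Total differences (Hamming distance): 5

5
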